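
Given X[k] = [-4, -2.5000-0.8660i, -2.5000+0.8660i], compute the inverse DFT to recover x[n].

x[n] = (1/3) Σ(k=0 to 2) X[k] · e^(2πikn/3)

Computing each x[n]:
x[0] = -3
x[1] = 0
x[2] = -1

x = [-3, 0, -1]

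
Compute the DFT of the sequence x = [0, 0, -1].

X[k] = Σ(n=0 to 2) x[n] · ω_3^(nk)
where ω_3 = e^(-2πi/3)

Computing each X[k]:
X[0] = -1
X[1] = 0.5000-0.8660i
X[2] = 0.5000+0.8660i

X = [-1, 0.5000-0.8660i, 0.5000+0.8660i]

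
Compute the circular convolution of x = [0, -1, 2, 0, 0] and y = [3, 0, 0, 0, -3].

(x ⊛ y)[n] = Σ(m=0 to 4) x[m] · y[(n-m) mod 5]

Computing each output sample:
(x ⊛ y)[0] = 3
(x ⊛ y)[1] = -9
(x ⊛ y)[2] = 6
(x ⊛ y)[3] = 0
(x ⊛ y)[4] = 0

x ⊛ y = [3, -9, 6, 0, 0]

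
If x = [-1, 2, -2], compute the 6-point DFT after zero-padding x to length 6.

Original 3-point DFT: [-1, -1.0000-3.4641i, -1.0000+3.4641i]
Zero-padded 6-point DFT provides frequency interpolation.

DFT_6([x, 0, ...]) = [-1, 1, -1.0000-3.4641i, -5, -1.0000+3.4641i, 1]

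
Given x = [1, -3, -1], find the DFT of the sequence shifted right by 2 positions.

Time shift by 2: X_shifted[k] = ω_3^(2k) · X[k]
Shifted x = [-3, -1, 1]

DFT(x[n-2]) = [-3, -3.0000+1.7321i, -3.0000-1.7321i]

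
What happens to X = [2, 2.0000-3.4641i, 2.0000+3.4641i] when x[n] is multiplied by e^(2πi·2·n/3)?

Modulation property: DFT(ω_3^(-2n)·x[n]) = X[(k-2) mod 3], so circularly shift X by 2 positions.

X[k-2] = [2.0000-3.4641i, 2.0000+3.4641i, 2]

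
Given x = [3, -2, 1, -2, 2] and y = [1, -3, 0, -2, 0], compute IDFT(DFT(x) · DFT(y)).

(x ⊛ y)[n] = Σ(m=0 to 4) x[m] · y[(n-m) mod 5]

Computing each output sample:
(x ⊛ y)[0] = -5
(x ⊛ y)[1] = -7
(x ⊛ y)[2] = 3
(x ⊛ y)[3] = -11
(x ⊛ y)[4] = 12

x ⊛ y = [-5, -7, 3, -11, 12]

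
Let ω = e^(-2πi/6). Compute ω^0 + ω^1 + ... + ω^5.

Sum of all nth roots of unity equals 0 for n > 1 (geometric series with r ≠ 1).

0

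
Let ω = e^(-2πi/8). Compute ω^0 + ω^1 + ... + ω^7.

Sum of all nth roots of unity equals 0 for n > 1 (geometric series with r ≠ 1).

0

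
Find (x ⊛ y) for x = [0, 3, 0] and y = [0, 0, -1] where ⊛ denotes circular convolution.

(x ⊛ y)[n] = Σ(m=0 to 2) x[m] · y[(n-m) mod 3]

Computing each output sample:
(x ⊛ y)[0] = -3
(x ⊛ y)[1] = 0
(x ⊛ y)[2] = 0

x ⊛ y = [-3, 0, 0]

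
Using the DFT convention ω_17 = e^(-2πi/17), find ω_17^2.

ω_17^2 = e^(-2πi·2/17)
= cos(-2π·2/17) + i·sin(-2π·2/17)
= cos(-4π/17) + i·sin(-4π/17)

ω_17^2 = cos(-4π/17) + i·sin(-4π/17) = 0.7390-0.6737i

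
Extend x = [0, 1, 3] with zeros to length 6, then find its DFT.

Original 3-point DFT: [4, -2.0000+1.7321i, -2.0000-1.7321i]
Zero-padded 6-point DFT provides frequency interpolation.

DFT_6([x, 0, ...]) = [4, -1.0000-3.4641i, -2.0000+1.7321i, 2, -2.0000-1.7321i, -1.0000+3.4641i]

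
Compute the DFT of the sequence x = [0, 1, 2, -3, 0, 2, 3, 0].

X[k] = Σ(n=0 to 7) x[n] · ω_8^(nk)
where ω_8 = e^(-2πi/8)

Computing each X[k]:
X[0] = 5
X[1] = 1.4142+3.8284i
X[2] = -5-6i
X[3] = -1.4142+1.8284i
X[4] = 5
X[5] = -1.4142-1.8284i
X[6] = -5+6i
X[7] = 1.4142-3.8284i

X = [5, 1.4142+3.8284i, -5-6i, -1.4142+1.8284i, 5, -1.4142-1.8284i, -5+6i, 1.4142-3.8284i]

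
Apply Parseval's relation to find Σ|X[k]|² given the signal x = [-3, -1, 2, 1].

Parseval: Σ|x[n]|² = (1/N)Σ|X[k]|², so Σ|X[k]|² = N·Σ|x[n]|² = 4·15.0000

Σ|X[k]|² = N·Σ|x[n]|² = 4·15.0000 = 60.0000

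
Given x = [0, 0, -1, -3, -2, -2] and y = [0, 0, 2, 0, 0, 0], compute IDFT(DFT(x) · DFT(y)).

(x ⊛ y)[n] = Σ(m=0 to 5) x[m] · y[(n-m) mod 6]

Computing each output sample:
(x ⊛ y)[0] = -4
(x ⊛ y)[1] = -4
(x ⊛ y)[2] = 0
(x ⊛ y)[3] = 0
(x ⊛ y)[4] = -2
(x ⊛ y)[5] = -6

x ⊛ y = [-4, -4, 0, 0, -2, -6]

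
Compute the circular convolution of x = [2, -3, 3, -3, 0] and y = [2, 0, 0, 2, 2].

(x ⊛ y)[n] = Σ(m=0 to 4) x[m] · y[(n-m) mod 5]

Computing each output sample:
(x ⊛ y)[0] = 4
(x ⊛ y)[1] = -6
(x ⊛ y)[2] = 0
(x ⊛ y)[3] = -2
(x ⊛ y)[4] = -2

x ⊛ y = [4, -6, 0, -2, -2]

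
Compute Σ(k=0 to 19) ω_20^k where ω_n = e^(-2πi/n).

Sum of all nth roots of unity equals 0 for n > 1 (geometric series with r ≠ 1).

0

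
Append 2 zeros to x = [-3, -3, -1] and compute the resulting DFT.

Original 3-point DFT: [-7, -1.0000+1.7321i, -1.0000-1.7321i]
Zero-padded 5-point DFT provides frequency interpolation.

DFT_5([x, 0, ...]) = [-7, -3.1180+3.4410i, -0.8820+0.8123i, -0.8820-0.8123i, -3.1180-3.4410i]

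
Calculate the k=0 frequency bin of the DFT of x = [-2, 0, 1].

X[0] = Σ(n=0 to 2) x[n] · ω_3^0 = Σ x[n]
= (-2) + (0) + (1)

X[0] = -1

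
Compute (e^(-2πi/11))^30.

Since ω_11^11 = 1, powers reduce modulo 11.
30 mod 11 = 8
So ω_11^30 = ω_11^8 = e^(-2πi·8/11)

ω_11^30 = ω_11^8 = -0.1423+0.9898i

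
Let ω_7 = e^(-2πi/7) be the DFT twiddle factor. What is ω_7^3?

ω_7^3 = e^(-2πi·3/7)
= cos(-2π·3/7) + i·sin(-2π·3/7)
= cos(-6π/7) + i·sin(-6π/7)

ω_7^3 = cos(-6π/7) + i·sin(-6π/7) = -0.9010-0.4339i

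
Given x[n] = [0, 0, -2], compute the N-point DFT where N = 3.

X[k] = Σ(n=0 to 2) x[n] · ω_3^(nk)
where ω_3 = e^(-2πi/3)

Computing each X[k]:
X[0] = -2
X[1] = 1.0000-1.7321i
X[2] = 1.0000+1.7321i

X = [-2, 1.0000-1.7321i, 1.0000+1.7321i]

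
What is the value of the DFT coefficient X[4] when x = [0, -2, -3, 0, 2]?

X[4] = Σ(n=0 to 4) x[n] · ω_5^(4n) where ω_5 = e^(-2πi/5)
= (0)·ω_5^0 + (-2)·ω_5^4 + (-3)·ω_5^8 + (0)·ω_5^12 + (2)·ω_5^16

X[4] = 2.4271-5.5676i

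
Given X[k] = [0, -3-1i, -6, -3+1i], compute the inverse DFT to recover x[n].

x[n] = (1/4) Σ(k=0 to 3) X[k] · e^(2πikn/4)

Computing each x[n]:
x[0] = -3
x[1] = 2
x[2] = 0
x[3] = 1

x = [-3, 2, 0, 1]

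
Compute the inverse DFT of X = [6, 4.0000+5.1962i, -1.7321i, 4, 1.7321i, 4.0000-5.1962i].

x[n] = (1/6) Σ(k=0 to 5) X[k] · e^(2πikn/6)

Computing each x[n]:
x[0] = 3
x[1] = 0
x[2] = -1
x[3] = -1
x[4] = 3
x[5] = 2

x = [3, 0, -1, -1, 3, 2]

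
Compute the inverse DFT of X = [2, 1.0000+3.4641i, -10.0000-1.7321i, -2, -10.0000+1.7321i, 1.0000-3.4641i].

x[n] = (1/6) Σ(k=0 to 5) X[k] · e^(2πikn/6)

Computing each x[n]:
x[0] = -3
x[1] = 2
x[2] = 0
x[3] = -3
x[4] = 3
x[5] = 3

x = [-3, 2, 0, -3, 3, 3]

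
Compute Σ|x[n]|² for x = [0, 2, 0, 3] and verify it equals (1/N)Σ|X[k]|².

Time domain:
Σ|x[n]|² = |0|² + |2|² + |0|² + |3|² = 13.0000

Frequency domain:
(1/4)Σ|X[k]|² = (1/4)(|5|² + |1i|² + |-5|² + |-1i|²) = (1/4)·52.0000 = 13.0000

Both sides agree, confirming Parseval's theorem.

Σ|x[n]|² = (1/N)Σ|X[k]|² = 13.0000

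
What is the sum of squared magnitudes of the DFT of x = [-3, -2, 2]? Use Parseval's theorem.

Parseval: Σ|x[n]|² = (1/N)Σ|X[k]|², so Σ|X[k]|² = N·Σ|x[n]|² = 3·17.0000

Σ|X[k]|² = N·Σ|x[n]|² = 3·17.0000 = 51.0000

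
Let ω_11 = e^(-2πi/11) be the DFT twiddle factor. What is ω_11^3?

ω_11^3 = e^(-2πi·3/11)
= cos(-2π·3/11) + i·sin(-2π·3/11)
= cos(-6π/11) + i·sin(-6π/11)

ω_11^3 = cos(-6π/11) + i·sin(-6π/11) = -0.1423-0.9898i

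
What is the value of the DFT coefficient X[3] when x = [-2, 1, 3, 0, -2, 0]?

X[3] = Σ(n=0 to 5) x[n] · ω_6^(3n) where ω_6 = e^(-2πi/6)
= (-2)·ω_6^0 + (1)·ω_6^3 + (3)·ω_6^6 + (0)·ω_6^9 + (-2)·ω_6^12 + (0)·ω_6^15

X[3] = -2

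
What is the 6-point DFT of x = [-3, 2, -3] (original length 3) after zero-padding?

Original 3-point DFT: [-4, -2.5000-4.3301i, -2.5000+4.3301i]
Zero-padded 6-point DFT provides frequency interpolation.

DFT_6([x, 0, ...]) = [-4, -0.5000+0.8660i, -2.5000-4.3301i, -8, -2.5000+4.3301i, -0.5000-0.8660i]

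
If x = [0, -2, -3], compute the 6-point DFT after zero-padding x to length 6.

Original 3-point DFT: [-5, 2.5000-0.8660i, 2.5000+0.8660i]
Zero-padded 6-point DFT provides frequency interpolation.

DFT_6([x, 0, ...]) = [-5, 0.5000+4.3301i, 2.5000-0.8660i, -1, 2.5000+0.8660i, 0.5000-4.3301i]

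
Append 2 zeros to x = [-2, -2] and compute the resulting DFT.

Original 2-point DFT: [-4, 0]
Zero-padded 4-point DFT provides frequency interpolation.

DFT_4([x, 0, ...]) = [-4, -2+2i, 0, -2-2i]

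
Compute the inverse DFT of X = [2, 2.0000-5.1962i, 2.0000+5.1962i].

x[n] = (1/3) Σ(k=0 to 2) X[k] · e^(2πikn/3)

Computing each x[n]:
x[0] = 2
x[1] = 3
x[2] = -3

x = [2, 3, -3]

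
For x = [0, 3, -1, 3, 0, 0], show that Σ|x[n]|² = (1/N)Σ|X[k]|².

Time domain:
Σ|x[n]|² = |0|² + |3|² + |-1|² + |3|² + |0|² + |0|² = 19.0000

Frequency domain:
(1/6)Σ|X[k]|² = (1/6)(|5|² + |-1.0000-1.7321i|² + |2.0000-3.4641i|² + |-7|² + |2.0000+3.4641i|² + |-1.0000+1.7321i|²) = (1/6)·114.0000 = 19.0000

Both sides agree, confirming Parseval's theorem.

Σ|x[n]|² = (1/N)Σ|X[k]|² = 19.0000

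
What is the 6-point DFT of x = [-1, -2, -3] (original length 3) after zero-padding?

Original 3-point DFT: [-6, 1.5000-0.8660i, 1.5000+0.8660i]
Zero-padded 6-point DFT provides frequency interpolation.

DFT_6([x, 0, ...]) = [-6, -0.5000+4.3301i, 1.5000-0.8660i, -2, 1.5000+0.8660i, -0.5000-4.3301i]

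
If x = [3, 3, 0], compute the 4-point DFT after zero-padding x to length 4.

Original 3-point DFT: [6, 1.5000-2.5981i, 1.5000+2.5981i]
Zero-padded 4-point DFT provides frequency interpolation.

DFT_4([x, 0, ...]) = [6, 3-3i, 0, 3+3i]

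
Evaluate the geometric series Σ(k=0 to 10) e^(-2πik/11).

Sum of all nth roots of unity equals 0 for n > 1 (geometric series with r ≠ 1).

0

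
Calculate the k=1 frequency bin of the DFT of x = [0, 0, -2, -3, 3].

X[1] = Σ(n=0 to 4) x[n] · ω_5^(1n) where ω_5 = e^(-2πi/5)
= (0)·ω_5^0 + (0)·ω_5^1 + (-2)·ω_5^2 + (-3)·ω_5^3 + (3)·ω_5^4

X[1] = 4.9721+2.2654i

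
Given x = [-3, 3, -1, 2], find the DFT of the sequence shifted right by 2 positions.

Time shift by 2: X_shifted[k] = ω_4^(2k) · X[k]
Shifted x = [-1, 2, -3, 3]

DFT(x[n-2]) = [1, 2+1i, -9, 2-1i]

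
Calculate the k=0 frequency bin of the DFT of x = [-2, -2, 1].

X[0] = Σ(n=0 to 2) x[n] · ω_3^0 = Σ x[n]
= (-2) + (-2) + (1)

X[0] = -3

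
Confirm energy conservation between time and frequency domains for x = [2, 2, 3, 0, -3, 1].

Time domain:
Σ|x[n]|² = |2|² + |2|² + |3|² + |0|² + |-3|² + |1|² = 27.0000

Frequency domain:
(1/6)Σ|X[k]|² = (1/6)(|5|² + |3.5000-6.0622i|² + |0.5000+4.3301i|² + |-1|² + |0.5000-4.3301i|² + |3.5000+6.0622i|²) = (1/6)·162.0000 = 27.0000

Both sides agree, confirming Parseval's theorem.

Σ|x[n]|² = (1/N)Σ|X[k]|² = 27.0000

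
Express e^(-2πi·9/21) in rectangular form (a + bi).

ω_21^9 = e^(-2πi·9/21)
= cos(-2π·9/21) + i·sin(-2π·9/21)
= cos(-18π/21) + i·sin(-18π/21)

ω_21^9 = cos(-18π/21) + i·sin(-18π/21) = -0.9010-0.4339i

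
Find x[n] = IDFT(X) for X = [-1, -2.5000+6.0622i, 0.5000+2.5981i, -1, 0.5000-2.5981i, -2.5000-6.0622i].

x[n] = (1/6) Σ(k=0 to 5) X[k] · e^(2πikn/6)

Computing each x[n]:
x[0] = -1
x[1] = -3
x[2] = -1
x[3] = 1
x[4] = 1
x[5] = 2

x = [-1, -3, -1, 1, 1, 2]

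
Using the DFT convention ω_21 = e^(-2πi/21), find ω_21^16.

ω_21^16 = e^(-2πi·16/21)
= cos(-2π·16/21) + i·sin(-2π·16/21)
= cos(-32π/21) + i·sin(-32π/21)

ω_21^16 = cos(-32π/21) + i·sin(-32π/21) = 0.0747+0.9972i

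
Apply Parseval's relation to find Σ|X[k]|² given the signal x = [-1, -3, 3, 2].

Parseval: Σ|x[n]|² = (1/N)Σ|X[k]|², so Σ|X[k]|² = N·Σ|x[n]|² = 4·23.0000

Σ|X[k]|² = N·Σ|x[n]|² = 4·23.0000 = 92.0000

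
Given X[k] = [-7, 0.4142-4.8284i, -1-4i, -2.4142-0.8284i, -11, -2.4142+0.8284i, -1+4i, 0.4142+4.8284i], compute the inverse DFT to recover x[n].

x[n] = (1/8) Σ(k=0 to 7) X[k] · e^(2πikn/8)

Computing each x[n]:
x[0] = -3
x[1] = 3
x[2] = -1
x[3] = 0
x[4] = -2
x[5] = 0
x[6] = -3
x[7] = -1

x = [-3, 3, -1, 0, -2, 0, -3, -1]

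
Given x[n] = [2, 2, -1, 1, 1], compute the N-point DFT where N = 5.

X[k] = Σ(n=0 to 4) x[n] · ω_5^(nk)
where ω_5 = e^(-2πi/5)

Computing each X[k]:
X[0] = 5
X[1] = 2.9271+0.2245i
X[2] = -0.4271-2.4899i
X[3] = -0.4271+2.4899i
X[4] = 2.9271-0.2245i

X = [5, 2.9271+0.2245i, -0.4271-2.4899i, -0.4271+2.4899i, 2.9271-0.2245i]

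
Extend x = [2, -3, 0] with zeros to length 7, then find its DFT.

Original 3-point DFT: [-1, 3.5000+2.5981i, 3.5000-2.5981i]
Zero-padded 7-point DFT provides frequency interpolation.

DFT_7([x, 0, ...]) = [-1, 0.1295+2.3455i, 2.6676+2.9248i, 4.7029+1.3017i, 4.7029-1.3017i, 2.6676-2.9248i, 0.1295-2.3455i]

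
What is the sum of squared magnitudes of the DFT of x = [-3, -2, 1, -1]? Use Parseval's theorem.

Parseval: Σ|x[n]|² = (1/N)Σ|X[k]|², so Σ|X[k]|² = N·Σ|x[n]|² = 4·15.0000

Σ|X[k]|² = N·Σ|x[n]|² = 4·15.0000 = 60.0000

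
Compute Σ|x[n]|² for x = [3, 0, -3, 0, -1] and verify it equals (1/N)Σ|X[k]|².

Time domain:
Σ|x[n]|² = |3|² + |0|² + |-3|² + |0|² + |-1|² = 19.0000

Frequency domain:
(1/5)Σ|X[k]|² = (1/5)(|-1|² + |5.1180+0.8123i|² + |2.8820-3.4410i|² + |2.8820+3.4410i|² + |5.1180-0.8123i|²) = (1/5)·95.0000 = 19.0000

Both sides agree, confirming Parseval's theorem.

Σ|x[n]|² = (1/N)Σ|X[k]|² = 19.0000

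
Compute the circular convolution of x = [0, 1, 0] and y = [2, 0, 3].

(x ⊛ y)[n] = Σ(m=0 to 2) x[m] · y[(n-m) mod 3]

Computing each output sample:
(x ⊛ y)[0] = 3
(x ⊛ y)[1] = 2
(x ⊛ y)[2] = 0

x ⊛ y = [3, 2, 0]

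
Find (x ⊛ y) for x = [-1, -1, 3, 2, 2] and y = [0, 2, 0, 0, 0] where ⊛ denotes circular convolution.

(x ⊛ y)[n] = Σ(m=0 to 4) x[m] · y[(n-m) mod 5]

Computing each output sample:
(x ⊛ y)[0] = 4
(x ⊛ y)[1] = -2
(x ⊛ y)[2] = -2
(x ⊛ y)[3] = 6
(x ⊛ y)[4] = 4

x ⊛ y = [4, -2, -2, 6, 4]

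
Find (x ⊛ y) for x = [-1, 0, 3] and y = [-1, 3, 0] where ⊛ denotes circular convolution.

(x ⊛ y)[n] = Σ(m=0 to 2) x[m] · y[(n-m) mod 3]

Computing each output sample:
(x ⊛ y)[0] = 10
(x ⊛ y)[1] = -3
(x ⊛ y)[2] = -3

x ⊛ y = [10, -3, -3]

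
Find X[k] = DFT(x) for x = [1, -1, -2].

X[k] = Σ(n=0 to 2) x[n] · ω_3^(nk)
where ω_3 = e^(-2πi/3)

Computing each X[k]:
X[0] = -2
X[1] = 2.5000-0.8660i
X[2] = 2.5000+0.8660i

X = [-2, 2.5000-0.8660i, 2.5000+0.8660i]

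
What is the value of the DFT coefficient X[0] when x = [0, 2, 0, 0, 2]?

X[0] = Σ(n=0 to 4) x[n] · ω_5^0 = Σ x[n]
= (0) + (2) + (0) + (0) + (2)

X[0] = 4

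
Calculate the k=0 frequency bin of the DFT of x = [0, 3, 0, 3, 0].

X[0] = Σ(n=0 to 4) x[n] · ω_5^0 = Σ x[n]
= (0) + (3) + (0) + (3) + (0)

X[0] = 6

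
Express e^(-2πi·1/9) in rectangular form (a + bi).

ω_9^1 = e^(-2πi·1/9)
= cos(-2π·1/9) + i·sin(-2π·1/9)
= cos(-2π/9) + i·sin(-2π/9)

ω_9^1 = cos(-2π/9) + i·sin(-2π/9) = 0.7660-0.6428i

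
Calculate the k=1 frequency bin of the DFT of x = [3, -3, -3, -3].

X[1] = Σ(n=0 to 3) x[n] · ω_4^(1n) where ω_4 = e^(-2πi/4)
= (3)·ω_4^0 + (-3)·ω_4^1 + (-3)·ω_4^2 + (-3)·ω_4^3

X[1] = 6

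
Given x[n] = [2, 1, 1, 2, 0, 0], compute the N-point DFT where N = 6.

X[k] = Σ(n=0 to 5) x[n] · ω_6^(nk)
where ω_6 = e^(-2πi/6)

Computing each X[k]:
X[0] = 6
X[1] = -1.7321i
X[2] = 3
X[3] = 0
X[4] = 3
X[5] = 1.7321i

X = [6, -1.7321i, 3, 0, 3, 1.7321i]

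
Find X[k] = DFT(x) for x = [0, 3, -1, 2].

X[k] = Σ(n=0 to 3) x[n] · ω_4^(nk)
where ω_4 = e^(-2πi/4)

Computing each X[k]:
X[0] = 4
X[1] = 1-1i
X[2] = -6
X[3] = 1+1i

X = [4, 1-1i, -6, 1+1i]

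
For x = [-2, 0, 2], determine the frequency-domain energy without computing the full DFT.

Parseval: Σ|x[n]|² = (1/N)Σ|X[k]|², so Σ|X[k]|² = N·Σ|x[n]|² = 3·8.0000

Σ|X[k]|² = N·Σ|x[n]|² = 3·8.0000 = 24.0000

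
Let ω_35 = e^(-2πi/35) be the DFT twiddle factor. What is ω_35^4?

ω_35^4 = e^(-2πi·4/35)
= cos(-2π·4/35) + i·sin(-2π·4/35)
= cos(-8π/35) + i·sin(-8π/35)

ω_35^4 = cos(-8π/35) + i·sin(-8π/35) = 0.7531-0.6579i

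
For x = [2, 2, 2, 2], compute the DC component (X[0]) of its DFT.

X[0] = Σ(n=0 to 3) x[n] · ω_4^0 = Σ x[n]
= (2) + (2) + (2) + (2)

X[0] = 8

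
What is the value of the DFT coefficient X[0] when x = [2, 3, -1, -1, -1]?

X[0] = Σ(n=0 to 4) x[n] · ω_5^0 = Σ x[n]
= (2) + (3) + (-1) + (-1) + (-1)

X[0] = 2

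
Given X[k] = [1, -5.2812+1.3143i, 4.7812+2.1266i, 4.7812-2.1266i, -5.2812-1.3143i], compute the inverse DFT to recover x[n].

x[n] = (1/5) Σ(k=0 to 4) X[k] · e^(2πikn/5)

Computing each x[n]:
x[0] = 0
x[1] = -3
x[2] = 3
x[3] = 2
x[4] = -1

x = [0, -3, 3, 2, -1]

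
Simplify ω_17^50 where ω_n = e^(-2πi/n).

Since ω_17^17 = 1, powers reduce modulo 17.
50 mod 17 = 16
So ω_17^50 = ω_17^16 = e^(-2πi·16/17)

ω_17^50 = ω_17^16 = 0.9325+0.3612i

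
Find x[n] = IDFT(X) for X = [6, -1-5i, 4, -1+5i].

x[n] = (1/4) Σ(k=0 to 3) X[k] · e^(2πikn/4)

Computing each x[n]:
x[0] = 2
x[1] = 3
x[2] = 3
x[3] = -2

x = [2, 3, 3, -2]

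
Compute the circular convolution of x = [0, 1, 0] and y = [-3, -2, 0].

(x ⊛ y)[n] = Σ(m=0 to 2) x[m] · y[(n-m) mod 3]

Computing each output sample:
(x ⊛ y)[0] = 0
(x ⊛ y)[1] = -3
(x ⊛ y)[2] = -2

x ⊛ y = [0, -3, -2]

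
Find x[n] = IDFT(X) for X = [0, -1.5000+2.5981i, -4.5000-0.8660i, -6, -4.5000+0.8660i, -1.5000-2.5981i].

x[n] = (1/6) Σ(k=0 to 5) X[k] · e^(2πikn/6)

Computing each x[n]:
x[0] = -3
x[1] = 1
x[2] = -1
x[3] = 0
x[4] = 1
x[5] = 2

x = [-3, 1, -1, 0, 1, 2]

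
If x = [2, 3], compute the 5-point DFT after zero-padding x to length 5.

Original 2-point DFT: [5, -1]
Zero-padded 5-point DFT provides frequency interpolation.

DFT_5([x, 0, ...]) = [5, 2.9271-2.8532i, -0.4271-1.7634i, -0.4271+1.7634i, 2.9271+2.8532i]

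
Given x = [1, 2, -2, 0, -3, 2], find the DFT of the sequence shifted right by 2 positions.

Time shift by 2: X_shifted[k] = ω_6^(2k) · X[k]
Shifted x = [-3, 2, 1, 2, -2, 0]

DFT(x[n-2]) = [0, -3.5000-4.3301i, -1.5000+0.8660i, -8, -1.5000-0.8660i, -3.5000+4.3301i]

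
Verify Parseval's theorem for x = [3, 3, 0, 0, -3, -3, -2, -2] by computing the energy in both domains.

Time domain:
Σ|x[n]|² = |3|² + |3|² + |0|² + |0|² + |-3|² + |-3|² + |-2|² + |-2|² = 44.0000

Frequency domain:
(1/8)Σ|X[k]|² = (1/8)(|-4|² + |8.8284-7.6569i|² + |2-2i|² + |3.1716-3.6569i|² + |0|² + |3.1716+3.6569i|² + |2+2i|² + |8.8284+7.6569i|²) = (1/8)·352.0000 = 44.0000

Both sides agree, confirming Parseval's theorem.

Σ|x[n]|² = (1/N)Σ|X[k]|² = 44.0000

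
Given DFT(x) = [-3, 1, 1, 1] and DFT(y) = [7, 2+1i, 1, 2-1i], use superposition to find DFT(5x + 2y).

By linearity: DFT(5x + 2y) = 5·DFT(x) + 2·DFT(y)
= 5·[-3, 1, 1, 1] + 2·[7, 2+1i, 1, 2-1i]

Computing element-wise:
Z[0] = 5·(-3) + 2·(7) = -1
Z[1] = 5·(1) + 2·(2+1i) = 9+2i
Z[2] = 5·(1) + 2·(1) = 7
Z[3] = 5·(1) + 2·(2-1i) = 9-2i

DFT(5x + 2y) = 5·X + 2·Y = [-1, 9+2i, 7, 9-2i]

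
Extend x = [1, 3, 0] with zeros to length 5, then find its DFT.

Original 3-point DFT: [4, -0.5000-2.5981i, -0.5000+2.5981i]
Zero-padded 5-point DFT provides frequency interpolation.

DFT_5([x, 0, ...]) = [4, 1.9271-2.8532i, -1.4271-1.7634i, -1.4271+1.7634i, 1.9271+2.8532i]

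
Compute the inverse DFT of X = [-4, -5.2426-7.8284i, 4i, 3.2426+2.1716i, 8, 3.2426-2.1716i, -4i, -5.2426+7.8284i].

x[n] = (1/8) Σ(k=0 to 7) X[k] · e^(2πikn/8)

Computing each x[n]:
x[0] = 0
x[1] = -3
x[2] = 3
x[3] = 2
x[4] = 1
x[5] = -2
x[6] = -2
x[7] = -3

x = [0, -3, 3, 2, 1, -2, -2, -3]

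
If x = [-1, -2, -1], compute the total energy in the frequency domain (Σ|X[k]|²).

Parseval: Σ|x[n]|² = (1/N)Σ|X[k]|², so Σ|X[k]|² = N·Σ|x[n]|² = 3·6.0000

Σ|X[k]|² = N·Σ|x[n]|² = 3·6.0000 = 18.0000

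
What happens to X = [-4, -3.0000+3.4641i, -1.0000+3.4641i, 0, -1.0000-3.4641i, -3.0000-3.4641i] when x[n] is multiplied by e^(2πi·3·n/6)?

Modulation property: DFT(ω_6^(-3n)·x[n]) = X[(k-3) mod 6], so circularly shift X by 3 positions.

X[k-3] = [0, -1.0000-3.4641i, -3.0000-3.4641i, -4, -3.0000+3.4641i, -1.0000+3.4641i]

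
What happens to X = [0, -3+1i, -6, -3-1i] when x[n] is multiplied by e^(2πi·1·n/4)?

Modulation property: DFT(ω_4^(-1n)·x[n]) = X[(k-1) mod 4], so circularly shift X by 1 positions.

X[k-1] = [-3-1i, 0, -3+1i, -6]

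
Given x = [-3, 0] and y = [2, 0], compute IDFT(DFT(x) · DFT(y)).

(x ⊛ y)[n] = Σ(m=0 to 1) x[m] · y[(n-m) mod 2]

Computing each output sample:
(x ⊛ y)[0] = -6
(x ⊛ y)[1] = 0

x ⊛ y = [-6, 0]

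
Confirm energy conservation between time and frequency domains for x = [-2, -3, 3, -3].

Time domain:
Σ|x[n]|² = |-2|² + |-3|² + |3|² + |-3|² = 31.0000

Frequency domain:
(1/4)Σ|X[k]|² = (1/4)(|-5|² + |-5|² + |7|² + |-5|²) = (1/4)·124.0000 = 31.0000

Both sides agree, confirming Parseval's theorem.

Σ|x[n]|² = (1/N)Σ|X[k]|² = 31.0000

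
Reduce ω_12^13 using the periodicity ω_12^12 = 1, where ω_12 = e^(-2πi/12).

Since ω_12^12 = 1, powers reduce modulo 12.
13 mod 12 = 1
So ω_12^13 = ω_12^1 = e^(-2πi·1/12)

ω_12^13 = ω_12^1 = 0.8660-0.5000i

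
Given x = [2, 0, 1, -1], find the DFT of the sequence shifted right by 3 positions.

Time shift by 3: X_shifted[k] = ω_4^(3k) · X[k]
Shifted x = [0, 1, -1, 2]

DFT(x[n-3]) = [2, 1+1i, -4, 1-1i]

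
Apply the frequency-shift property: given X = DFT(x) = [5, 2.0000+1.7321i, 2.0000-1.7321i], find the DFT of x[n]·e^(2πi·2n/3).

Modulation property: DFT(ω_3^(-2n)·x[n]) = X[(k-2) mod 3], so circularly shift X by 2 positions.

X[k-2] = [2.0000+1.7321i, 2.0000-1.7321i, 5]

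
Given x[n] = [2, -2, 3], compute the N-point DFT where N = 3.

X[k] = Σ(n=0 to 2) x[n] · ω_3^(nk)
where ω_3 = e^(-2πi/3)

Computing each X[k]:
X[0] = 3
X[1] = 1.5000+4.3301i
X[2] = 1.5000-4.3301i

X = [3, 1.5000+4.3301i, 1.5000-4.3301i]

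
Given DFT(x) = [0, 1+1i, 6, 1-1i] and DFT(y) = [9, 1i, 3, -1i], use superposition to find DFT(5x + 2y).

By linearity: DFT(5x + 2y) = 5·DFT(x) + 2·DFT(y)
= 5·[0, 1+1i, 6, 1-1i] + 2·[9, 1i, 3, -1i]

Computing element-wise:
Z[0] = 5·(0) + 2·(9) = 18
Z[1] = 5·(1+1i) + 2·(1i) = 5+7i
Z[2] = 5·(6) + 2·(3) = 36
Z[3] = 5·(1-1i) + 2·(-1i) = 5-7i

DFT(5x + 2y) = 5·X + 2·Y = [18, 5+7i, 36, 5-7i]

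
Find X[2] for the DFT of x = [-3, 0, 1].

X[2] = Σ(n=0 to 2) x[n] · ω_3^(2n) where ω_3 = e^(-2πi/3)
= (-3)·ω_3^0 + (0)·ω_3^2 + (1)·ω_3^4

X[2] = -3.5000-0.8660i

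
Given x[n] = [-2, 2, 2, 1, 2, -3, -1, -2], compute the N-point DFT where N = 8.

X[k] = Σ(n=0 to 7) x[n] · ω_8^(nk)
where ω_8 = e^(-2πi/8)

Computing each X[k]:
X[0] = -1
X[1] = -2.5858-8.6569i
X[2] = -1
X[3] = -5.4142-2.6569i
X[4] = 3
X[5] = -5.4142+2.6569i
X[6] = -1
X[7] = -2.5858+8.6569i

X = [-1, -2.5858-8.6569i, -1, -5.4142-2.6569i, 3, -5.4142+2.6569i, -1, -2.5858+8.6569i]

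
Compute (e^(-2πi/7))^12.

Since ω_7^7 = 1, powers reduce modulo 7.
12 mod 7 = 5
So ω_7^12 = ω_7^5 = e^(-2πi·5/7)

ω_7^12 = ω_7^5 = -0.2225+0.9749i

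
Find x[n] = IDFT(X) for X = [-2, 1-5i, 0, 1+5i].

x[n] = (1/4) Σ(k=0 to 3) X[k] · e^(2πikn/4)

Computing each x[n]:
x[0] = 0
x[1] = 2
x[2] = -1
x[3] = -3

x = [0, 2, -1, -3]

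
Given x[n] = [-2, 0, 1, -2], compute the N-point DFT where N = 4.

X[k] = Σ(n=0 to 3) x[n] · ω_4^(nk)
where ω_4 = e^(-2πi/4)

Computing each X[k]:
X[0] = -3
X[1] = -3-2i
X[2] = 1
X[3] = -3+2i

X = [-3, -3-2i, 1, -3+2i]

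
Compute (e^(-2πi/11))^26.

Since ω_11^11 = 1, powers reduce modulo 11.
26 mod 11 = 4
So ω_11^26 = ω_11^4 = e^(-2πi·4/11)

ω_11^26 = ω_11^4 = -0.6549-0.7557i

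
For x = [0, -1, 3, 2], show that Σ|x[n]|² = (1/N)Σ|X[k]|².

Time domain:
Σ|x[n]|² = |0|² + |-1|² + |3|² + |2|² = 14.0000

Frequency domain:
(1/4)Σ|X[k]|² = (1/4)(|4|² + |-3+3i|² + |2|² + |-3-3i|²) = (1/4)·56.0000 = 14.0000

Both sides agree, confirming Parseval's theorem.

Σ|x[n]|² = (1/N)Σ|X[k]|² = 14.0000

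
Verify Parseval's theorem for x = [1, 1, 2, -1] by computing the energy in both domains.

Time domain:
Σ|x[n]|² = |1|² + |1|² + |2|² + |-1|² = 7.0000

Frequency domain:
(1/4)Σ|X[k]|² = (1/4)(|3|² + |-1-2i|² + |3|² + |-1+2i|²) = (1/4)·28.0000 = 7.0000

Both sides agree, confirming Parseval's theorem.

Σ|x[n]|² = (1/N)Σ|X[k]|² = 7.0000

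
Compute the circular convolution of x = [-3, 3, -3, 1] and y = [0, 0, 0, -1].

(x ⊛ y)[n] = Σ(m=0 to 3) x[m] · y[(n-m) mod 4]

Computing each output sample:
(x ⊛ y)[0] = -3
(x ⊛ y)[1] = 3
(x ⊛ y)[2] = -1
(x ⊛ y)[3] = 3

x ⊛ y = [-3, 3, -1, 3]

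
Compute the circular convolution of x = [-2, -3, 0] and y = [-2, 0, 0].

(x ⊛ y)[n] = Σ(m=0 to 2) x[m] · y[(n-m) mod 3]

Computing each output sample:
(x ⊛ y)[0] = 4
(x ⊛ y)[1] = 6
(x ⊛ y)[2] = 0

x ⊛ y = [4, 6, 0]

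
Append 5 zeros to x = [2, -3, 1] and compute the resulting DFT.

Original 3-point DFT: [0, 3.0000+3.4641i, 3.0000-3.4641i]
Zero-padded 8-point DFT provides frequency interpolation.

DFT_8([x, 0, ...]) = [0, -0.1213+1.1213i, 1+3i, 4.1213+3.1213i, 6, 4.1213-3.1213i, 1-3i, -0.1213-1.1213i]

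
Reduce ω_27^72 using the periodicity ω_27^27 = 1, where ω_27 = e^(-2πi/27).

Since ω_27^27 = 1, powers reduce modulo 27.
72 mod 27 = 18
So ω_27^72 = ω_27^18 = e^(-2πi·18/27)

ω_27^72 = ω_27^18 = -0.5000+0.8660i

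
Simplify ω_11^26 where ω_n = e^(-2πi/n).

Since ω_11^11 = 1, powers reduce modulo 11.
26 mod 11 = 4
So ω_11^26 = ω_11^4 = e^(-2πi·4/11)

ω_11^26 = ω_11^4 = -0.6549-0.7557i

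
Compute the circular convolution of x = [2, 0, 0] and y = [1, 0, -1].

(x ⊛ y)[n] = Σ(m=0 to 2) x[m] · y[(n-m) mod 3]

Computing each output sample:
(x ⊛ y)[0] = 2
(x ⊛ y)[1] = 0
(x ⊛ y)[2] = -2

x ⊛ y = [2, 0, -2]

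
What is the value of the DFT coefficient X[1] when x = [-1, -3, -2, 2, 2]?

X[1] = Σ(n=0 to 4) x[n] · ω_5^(1n) where ω_5 = e^(-2πi/5)
= (-1)·ω_5^0 + (-3)·ω_5^1 + (-2)·ω_5^2 + (2)·ω_5^3 + (2)·ω_5^4

X[1] = -1.3090+7.1064i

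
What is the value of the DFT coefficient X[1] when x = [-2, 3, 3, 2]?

X[1] = Σ(n=0 to 3) x[n] · ω_4^(1n) where ω_4 = e^(-2πi/4)
= (-2)·ω_4^0 + (3)·ω_4^1 + (3)·ω_4^2 + (2)·ω_4^3

X[1] = -5-1i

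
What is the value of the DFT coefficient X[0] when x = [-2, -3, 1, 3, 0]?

X[0] = Σ(n=0 to 4) x[n] · ω_5^0 = Σ x[n]
= (-2) + (-3) + (1) + (3) + (0)

X[0] = -1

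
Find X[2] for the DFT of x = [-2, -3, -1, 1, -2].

X[2] = Σ(n=0 to 4) x[n] · ω_5^(2n) where ω_5 = e^(-2πi/5)
= (-2)·ω_5^0 + (-3)·ω_5^2 + (-1)·ω_5^4 + (1)·ω_5^6 + (-2)·ω_5^8

X[2] = 2.0451-1.3143i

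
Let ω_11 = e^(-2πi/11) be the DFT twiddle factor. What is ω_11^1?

ω_11^1 = e^(-2πi·1/11)
= cos(-2π·1/11) + i·sin(-2π·1/11)
= cos(-2π/11) + i·sin(-2π/11)

ω_11^1 = cos(-2π/11) + i·sin(-2π/11) = 0.8413-0.5406i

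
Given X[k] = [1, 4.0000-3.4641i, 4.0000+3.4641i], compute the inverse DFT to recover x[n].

x[n] = (1/3) Σ(k=0 to 2) X[k] · e^(2πikn/3)

Computing each x[n]:
x[0] = 3
x[1] = 1
x[2] = -3

x = [3, 1, -3]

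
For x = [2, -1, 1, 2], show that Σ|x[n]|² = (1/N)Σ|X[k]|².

Time domain:
Σ|x[n]|² = |2|² + |-1|² + |1|² + |2|² = 10.0000

Frequency domain:
(1/4)Σ|X[k]|² = (1/4)(|4|² + |1+3i|² + |2|² + |1-3i|²) = (1/4)·40.0000 = 10.0000

Both sides agree, confirming Parseval's theorem.

Σ|x[n]|² = (1/N)Σ|X[k]|² = 10.0000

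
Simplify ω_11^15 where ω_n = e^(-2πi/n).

Since ω_11^11 = 1, powers reduce modulo 11.
15 mod 11 = 4
So ω_11^15 = ω_11^4 = e^(-2πi·4/11)

ω_11^15 = ω_11^4 = -0.6549-0.7557i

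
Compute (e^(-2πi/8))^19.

Since ω_8^8 = 1, powers reduce modulo 8.
19 mod 8 = 3
So ω_8^19 = ω_8^3 = e^(-2πi·3/8)

ω_8^19 = ω_8^3 = -0.7071-0.7071i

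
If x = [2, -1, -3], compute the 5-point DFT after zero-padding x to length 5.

Original 3-point DFT: [-2, 4.0000-1.7321i, 4.0000+1.7321i]
Zero-padded 5-point DFT provides frequency interpolation.

DFT_5([x, 0, ...]) = [-2, 4.1180+2.7144i, 1.8820-2.2654i, 1.8820+2.2654i, 4.1180-2.7144i]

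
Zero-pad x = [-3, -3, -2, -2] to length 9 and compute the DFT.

Original 4-point DFT: [-10, -1+1i, 0, -1-1i]
Zero-padded 9-point DFT provides frequency interpolation.

DFT_9([x, 0, ...]) = [-10, -4.6454+5.6300i, -0.6416+1.9064i, -2.5000+0.8660i, -0.7130+1.4725i, -0.7130-1.4725i, -2.5000-0.8660i, -0.6416-1.9064i, -4.6454-5.6300i]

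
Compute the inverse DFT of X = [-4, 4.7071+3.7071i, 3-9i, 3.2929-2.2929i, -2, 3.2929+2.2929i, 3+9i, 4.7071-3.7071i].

x[n] = (1/8) Σ(k=0 to 7) X[k] · e^(2πikn/8)

Computing each x[n]:
x[0] = 2
x[1] = 2
x[2] = -3
x[3] = -3
x[4] = -2
x[5] = 2
x[6] = 0
x[7] = -2

x = [2, 2, -3, -3, -2, 2, 0, -2]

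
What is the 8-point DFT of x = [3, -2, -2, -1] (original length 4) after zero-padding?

Original 4-point DFT: [-2, 5+1i, 4, 5-1i]
Zero-padded 8-point DFT provides frequency interpolation.

DFT_8([x, 0, ...]) = [-2, 2.2929+4.1213i, 5+1i, 3.7071+0.1213i, 4, 3.7071-0.1213i, 5-1i, 2.2929-4.1213i]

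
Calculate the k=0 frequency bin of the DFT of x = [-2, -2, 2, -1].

X[0] = Σ(n=0 to 3) x[n] · ω_4^0 = Σ x[n]
= (-2) + (-2) + (2) + (-1)

X[0] = -3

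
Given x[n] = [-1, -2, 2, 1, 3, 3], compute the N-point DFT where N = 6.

X[k] = Σ(n=0 to 5) x[n] · ω_6^(nk)
where ω_6 = e^(-2πi/6)

Computing each X[k]:
X[0] = 6
X[1] = -4.0000+5.1962i
X[2] = -3.0000+3.4641i
X[3] = 2
X[4] = -3.0000-3.4641i
X[5] = -4.0000-5.1962i

X = [6, -4.0000+5.1962i, -3.0000+3.4641i, 2, -3.0000-3.4641i, -4.0000-5.1962i]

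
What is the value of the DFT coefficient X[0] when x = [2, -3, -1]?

X[0] = Σ(n=0 to 2) x[n] · ω_3^0 = Σ x[n]
= (2) + (-3) + (-1)

X[0] = -2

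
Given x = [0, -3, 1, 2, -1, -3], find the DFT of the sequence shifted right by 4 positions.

Time shift by 4: X_shifted[k] = ω_6^(4k) · X[k]
Shifted x = [1, 2, -1, -3, 0, -3]

DFT(x[n-4]) = [-4, 4.0000-3.4641i, -1.0000-5.1962i, 4, -1.0000+5.1962i, 4.0000+3.4641i]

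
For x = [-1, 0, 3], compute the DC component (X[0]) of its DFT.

X[0] = Σ(n=0 to 2) x[n] · ω_3^0 = Σ x[n]
= (-1) + (0) + (3)

X[0] = 2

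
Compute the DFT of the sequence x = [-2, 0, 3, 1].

X[k] = Σ(n=0 to 3) x[n] · ω_4^(nk)
where ω_4 = e^(-2πi/4)

Computing each X[k]:
X[0] = 2
X[1] = -5+1i
X[2] = 0
X[3] = -5-1i

X = [2, -5+1i, 0, -5-1i]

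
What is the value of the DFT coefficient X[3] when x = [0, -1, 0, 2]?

X[3] = Σ(n=0 to 3) x[n] · ω_4^(3n) where ω_4 = e^(-2πi/4)
= (0)·ω_4^0 + (-1)·ω_4^3 + (0)·ω_4^6 + (2)·ω_4^9

X[3] = -3i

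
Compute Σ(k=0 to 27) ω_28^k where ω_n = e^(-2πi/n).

Sum of all nth roots of unity equals 0 for n > 1 (geometric series with r ≠ 1).

0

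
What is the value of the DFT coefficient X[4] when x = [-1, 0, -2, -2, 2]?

X[4] = Σ(n=0 to 4) x[n] · ω_5^(4n) where ω_5 = e^(-2πi/5)
= (-1)·ω_5^0 + (0)·ω_5^4 + (-2)·ω_5^8 + (-2)·ω_5^12 + (2)·ω_5^16

X[4] = 2.8541-1.9021i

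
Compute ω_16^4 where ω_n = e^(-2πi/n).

ω_16^4 = e^(-2πi·4/16)
= cos(-2π·4/16) + i·sin(-2π·4/16)
= cos(-8π/16) + i·sin(-8π/16)

ω_16^4 = cos(-8π/16) + i·sin(-8π/16) = -1i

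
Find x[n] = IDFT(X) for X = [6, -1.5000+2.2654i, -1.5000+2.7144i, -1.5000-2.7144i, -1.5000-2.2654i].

x[n] = (1/5) Σ(k=0 to 4) X[k] · e^(2πikn/5)

Computing each x[n]:
x[0] = 0
x[1] = 0
x[2] = 2
x[3] = 1
x[4] = 3

x = [0, 0, 2, 1, 3]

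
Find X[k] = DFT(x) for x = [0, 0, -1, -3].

X[k] = Σ(n=0 to 3) x[n] · ω_4^(nk)
where ω_4 = e^(-2πi/4)

Computing each X[k]:
X[0] = -4
X[1] = 1-3i
X[2] = 2
X[3] = 1+3i

X = [-4, 1-3i, 2, 1+3i]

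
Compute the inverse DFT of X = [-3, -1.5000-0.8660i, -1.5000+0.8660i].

x[n] = (1/3) Σ(k=0 to 2) X[k] · e^(2πikn/3)

Computing each x[n]:
x[0] = -2
x[1] = 0
x[2] = -1

x = [-2, 0, -1]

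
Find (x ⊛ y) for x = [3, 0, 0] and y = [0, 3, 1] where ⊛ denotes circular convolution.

(x ⊛ y)[n] = Σ(m=0 to 2) x[m] · y[(n-m) mod 3]

Computing each output sample:
(x ⊛ y)[0] = 0
(x ⊛ y)[1] = 9
(x ⊛ y)[2] = 3

x ⊛ y = [0, 9, 3]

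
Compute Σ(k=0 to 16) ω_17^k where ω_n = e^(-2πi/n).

Sum of all nth roots of unity equals 0 for n > 1 (geometric series with r ≠ 1).

0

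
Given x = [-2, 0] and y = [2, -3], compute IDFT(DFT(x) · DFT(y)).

(x ⊛ y)[n] = Σ(m=0 to 1) x[m] · y[(n-m) mod 2]

Computing each output sample:
(x ⊛ y)[0] = -4
(x ⊛ y)[1] = 6

x ⊛ y = [-4, 6]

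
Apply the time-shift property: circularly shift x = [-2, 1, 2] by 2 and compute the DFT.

Time shift by 2: X_shifted[k] = ω_3^(2k) · X[k]
Shifted x = [1, 2, -2]

DFT(x[n-2]) = [1, 1.0000-3.4641i, 1.0000+3.4641i]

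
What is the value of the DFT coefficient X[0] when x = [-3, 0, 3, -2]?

X[0] = Σ(n=0 to 3) x[n] · ω_4^0 = Σ x[n]
= (-3) + (0) + (3) + (-2)

X[0] = -2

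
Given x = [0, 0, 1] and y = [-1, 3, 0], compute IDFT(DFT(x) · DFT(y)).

(x ⊛ y)[n] = Σ(m=0 to 2) x[m] · y[(n-m) mod 3]

Computing each output sample:
(x ⊛ y)[0] = 3
(x ⊛ y)[1] = 0
(x ⊛ y)[2] = -1

x ⊛ y = [3, 0, -1]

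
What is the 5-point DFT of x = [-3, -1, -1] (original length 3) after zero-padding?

Original 3-point DFT: [-5, -2, -2]
Zero-padded 5-point DFT provides frequency interpolation.

DFT_5([x, 0, ...]) = [-5, -2.5000+1.5388i, -2.5000-0.3633i, -2.5000+0.3633i, -2.5000-1.5388i]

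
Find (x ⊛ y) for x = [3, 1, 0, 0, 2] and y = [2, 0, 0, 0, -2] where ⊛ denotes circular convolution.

(x ⊛ y)[n] = Σ(m=0 to 4) x[m] · y[(n-m) mod 5]

Computing each output sample:
(x ⊛ y)[0] = 4
(x ⊛ y)[1] = 2
(x ⊛ y)[2] = 0
(x ⊛ y)[3] = -4
(x ⊛ y)[4] = -2

x ⊛ y = [4, 2, 0, -4, -2]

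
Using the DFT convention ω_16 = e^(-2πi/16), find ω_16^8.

ω_16^8 = e^(-2πi·8/16)
= cos(-2π·8/16) + i·sin(-2π·8/16)
= cos(-16π/16) + i·sin(-16π/16)

ω_16^8 = cos(-16π/16) + i·sin(-16π/16) = -1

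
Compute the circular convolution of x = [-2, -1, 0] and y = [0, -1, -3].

(x ⊛ y)[n] = Σ(m=0 to 2) x[m] · y[(n-m) mod 3]

Computing each output sample:
(x ⊛ y)[0] = 3
(x ⊛ y)[1] = 2
(x ⊛ y)[2] = 7

x ⊛ y = [3, 2, 7]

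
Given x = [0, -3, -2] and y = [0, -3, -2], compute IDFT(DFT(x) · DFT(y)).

(x ⊛ y)[n] = Σ(m=0 to 2) x[m] · y[(n-m) mod 3]

Computing each output sample:
(x ⊛ y)[0] = 12
(x ⊛ y)[1] = 4
(x ⊛ y)[2] = 9

x ⊛ y = [12, 4, 9]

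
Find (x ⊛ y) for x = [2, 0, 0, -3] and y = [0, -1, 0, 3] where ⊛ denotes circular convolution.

(x ⊛ y)[n] = Σ(m=0 to 3) x[m] · y[(n-m) mod 4]

Computing each output sample:
(x ⊛ y)[0] = 3
(x ⊛ y)[1] = -2
(x ⊛ y)[2] = -9
(x ⊛ y)[3] = 6

x ⊛ y = [3, -2, -9, 6]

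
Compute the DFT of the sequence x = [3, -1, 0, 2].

X[k] = Σ(n=0 to 3) x[n] · ω_4^(nk)
where ω_4 = e^(-2πi/4)

Computing each X[k]:
X[0] = 4
X[1] = 3+3i
X[2] = 2
X[3] = 3-3i

X = [4, 3+3i, 2, 3-3i]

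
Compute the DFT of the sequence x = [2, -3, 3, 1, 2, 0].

X[k] = Σ(n=0 to 5) x[n] · ω_6^(nk)
where ω_6 = e^(-2πi/6)

Computing each X[k]:
X[0] = 5
X[1] = -3.0000+1.7321i
X[2] = 2.0000+3.4641i
X[3] = 9
X[4] = 2.0000-3.4641i
X[5] = -3.0000-1.7321i

X = [5, -3.0000+1.7321i, 2.0000+3.4641i, 9, 2.0000-3.4641i, -3.0000-1.7321i]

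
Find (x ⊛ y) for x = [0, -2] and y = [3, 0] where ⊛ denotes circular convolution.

(x ⊛ y)[n] = Σ(m=0 to 1) x[m] · y[(n-m) mod 2]

Computing each output sample:
(x ⊛ y)[0] = 0
(x ⊛ y)[1] = -6

x ⊛ y = [0, -6]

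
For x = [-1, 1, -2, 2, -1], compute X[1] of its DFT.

X[1] = Σ(n=0 to 4) x[n] · ω_5^(1n) where ω_5 = e^(-2πi/5)
= (-1)·ω_5^0 + (1)·ω_5^1 + (-2)·ω_5^2 + (2)·ω_5^3 + (-1)·ω_5^4

X[1] = -1.0000+0.4490i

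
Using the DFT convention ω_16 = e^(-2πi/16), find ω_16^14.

ω_16^14 = e^(-2πi·14/16)
= cos(-2π·14/16) + i·sin(-2π·14/16)
= cos(-28π/16) + i·sin(-28π/16)

ω_16^14 = cos(-28π/16) + i·sin(-28π/16) = 0.7071+0.7071i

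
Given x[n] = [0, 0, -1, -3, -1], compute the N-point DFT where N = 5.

X[k] = Σ(n=0 to 4) x[n] · ω_5^(nk)
where ω_5 = e^(-2πi/5)

Computing each X[k]:
X[0] = -5
X[1] = 2.9271-2.1266i
X[2] = -0.4271+1.3143i
X[3] = -0.4271-1.3143i
X[4] = 2.9271+2.1266i

X = [-5, 2.9271-2.1266i, -0.4271+1.3143i, -0.4271-1.3143i, 2.9271+2.1266i]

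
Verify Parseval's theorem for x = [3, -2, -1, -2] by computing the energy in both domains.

Time domain:
Σ|x[n]|² = |3|² + |-2|² + |-1|² + |-2|² = 18.0000

Frequency domain:
(1/4)Σ|X[k]|² = (1/4)(|-2|² + |4|² + |6|² + |4|²) = (1/4)·72.0000 = 18.0000

Both sides agree, confirming Parseval's theorem.

Σ|x[n]|² = (1/N)Σ|X[k]|² = 18.0000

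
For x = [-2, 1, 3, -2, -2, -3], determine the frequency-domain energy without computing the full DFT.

Parseval: Σ|x[n]|² = (1/N)Σ|X[k]|², so Σ|X[k]|² = N·Σ|x[n]|² = 6·31.0000

Σ|X[k]|² = N·Σ|x[n]|² = 6·31.0000 = 186.0000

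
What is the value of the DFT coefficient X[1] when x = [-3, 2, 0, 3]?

X[1] = Σ(n=0 to 3) x[n] · ω_4^(1n) where ω_4 = e^(-2πi/4)
= (-3)·ω_4^0 + (2)·ω_4^1 + (0)·ω_4^2 + (3)·ω_4^3

X[1] = -3+1i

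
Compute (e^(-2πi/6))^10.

Since ω_6^6 = 1, powers reduce modulo 6.
10 mod 6 = 4
So ω_6^10 = ω_6^4 = e^(-2πi·4/6)

ω_6^10 = ω_6^4 = -0.5000+0.8660i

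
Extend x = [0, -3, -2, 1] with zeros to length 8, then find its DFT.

Original 4-point DFT: [-4, 2+4i, 0, 2-4i]
Zero-padded 8-point DFT provides frequency interpolation.

DFT_8([x, 0, ...]) = [-4, -2.8284+3.4142i, 2+4i, 2.8284-0.5858i, 0, 2.8284+0.5858i, 2-4i, -2.8284-3.4142i]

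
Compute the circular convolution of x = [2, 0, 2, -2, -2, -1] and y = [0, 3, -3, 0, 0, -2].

(x ⊛ y)[n] = Σ(m=0 to 5) x[m] · y[(n-m) mod 6]

Computing each output sample:
(x ⊛ y)[0] = 3
(x ⊛ y)[1] = 5
(x ⊛ y)[2] = -2
(x ⊛ y)[3] = 10
(x ⊛ y)[4] = -10
(x ⊛ y)[5] = -4

x ⊛ y = [3, 5, -2, 10, -10, -4]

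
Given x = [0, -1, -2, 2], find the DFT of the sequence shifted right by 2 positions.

Time shift by 2: X_shifted[k] = ω_4^(2k) · X[k]
Shifted x = [-2, 2, 0, -1]

DFT(x[n-2]) = [-1, -2-3i, -3, -2+3i]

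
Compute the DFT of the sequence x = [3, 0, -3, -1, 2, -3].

X[k] = Σ(n=0 to 5) x[n] · ω_6^(nk)
where ω_6 = e^(-2πi/6)

Computing each X[k]:
X[0] = -2
X[1] = 3.0000+1.7321i
X[2] = 4.0000-6.9282i
X[3] = 6
X[4] = 4.0000+6.9282i
X[5] = 3.0000-1.7321i

X = [-2, 3.0000+1.7321i, 4.0000-6.9282i, 6, 4.0000+6.9282i, 3.0000-1.7321i]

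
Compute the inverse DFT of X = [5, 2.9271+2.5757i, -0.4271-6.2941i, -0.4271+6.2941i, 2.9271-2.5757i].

x[n] = (1/5) Σ(k=0 to 4) X[k] · e^(2πikn/5)

Computing each x[n]:
x[0] = 2
x[1] = 2
x[2] = -3
x[3] = 3
x[4] = 1

x = [2, 2, -3, 3, 1]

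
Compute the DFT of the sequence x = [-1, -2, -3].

X[k] = Σ(n=0 to 2) x[n] · ω_3^(nk)
where ω_3 = e^(-2πi/3)

Computing each X[k]:
X[0] = -6
X[1] = 1.5000-0.8660i
X[2] = 1.5000+0.8660i

X = [-6, 1.5000-0.8660i, 1.5000+0.8660i]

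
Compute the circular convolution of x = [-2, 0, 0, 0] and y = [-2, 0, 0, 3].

(x ⊛ y)[n] = Σ(m=0 to 3) x[m] · y[(n-m) mod 4]

Computing each output sample:
(x ⊛ y)[0] = 4
(x ⊛ y)[1] = 0
(x ⊛ y)[2] = 0
(x ⊛ y)[3] = -6

x ⊛ y = [4, 0, 0, -6]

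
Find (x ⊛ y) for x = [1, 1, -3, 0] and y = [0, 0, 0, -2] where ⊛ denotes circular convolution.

(x ⊛ y)[n] = Σ(m=0 to 3) x[m] · y[(n-m) mod 4]

Computing each output sample:
(x ⊛ y)[0] = -2
(x ⊛ y)[1] = 6
(x ⊛ y)[2] = 0
(x ⊛ y)[3] = -2

x ⊛ y = [-2, 6, 0, -2]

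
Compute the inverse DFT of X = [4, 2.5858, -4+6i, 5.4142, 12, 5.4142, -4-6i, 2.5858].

x[n] = (1/8) Σ(k=0 to 7) X[k] · e^(2πikn/8)

Computing each x[n]:
x[0] = 3
x[1] = -3
x[2] = 3
x[3] = 1
x[4] = -1
x[5] = -2
x[6] = 3
x[7] = 0

x = [3, -3, 3, 1, -1, -2, 3, 0]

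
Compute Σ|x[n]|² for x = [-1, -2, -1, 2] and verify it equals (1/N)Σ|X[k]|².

Time domain:
Σ|x[n]|² = |-1|² + |-2|² + |-1|² + |2|² = 10.0000

Frequency domain:
(1/4)Σ|X[k]|² = (1/4)(|-2|² + |4i|² + |-2|² + |-4i|²) = (1/4)·40.0000 = 10.0000

Both sides agree, confirming Parseval's theorem.

Σ|x[n]|² = (1/N)Σ|X[k]|² = 10.0000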